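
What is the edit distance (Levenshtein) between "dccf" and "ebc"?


Computing edit distance: "dccf" -> "ebc"
DP table:
           e    b    c
      0    1    2    3
  d   1    1    2    3
  c   2    2    2    2
  c   3    3    3    2
  f   4    4    4    3
Edit distance = dp[4][3] = 3

3


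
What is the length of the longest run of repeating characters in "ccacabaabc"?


Input: "ccacabaabc"
Scanning for longest run:
  Position 1 ('c'): continues run of 'c', length=2
  Position 2 ('a'): new char, reset run to 1
  Position 3 ('c'): new char, reset run to 1
  Position 4 ('a'): new char, reset run to 1
  Position 5 ('b'): new char, reset run to 1
  Position 6 ('a'): new char, reset run to 1
  Position 7 ('a'): continues run of 'a', length=2
  Position 8 ('b'): new char, reset run to 1
  Position 9 ('c'): new char, reset run to 1
Longest run: 'c' with length 2

2


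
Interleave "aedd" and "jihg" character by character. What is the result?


Interleaving "aedd" and "jihg":
  Position 0: 'a' from first, 'j' from second => "aj"
  Position 1: 'e' from first, 'i' from second => "ei"
  Position 2: 'd' from first, 'h' from second => "dh"
  Position 3: 'd' from first, 'g' from second => "dg"
Result: ajeidhdg

ajeidhdg


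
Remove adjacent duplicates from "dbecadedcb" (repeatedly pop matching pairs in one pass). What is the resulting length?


Input: dbecadedcb
Stack-based adjacent duplicate removal:
  Read 'd': push. Stack: d
  Read 'b': push. Stack: db
  Read 'e': push. Stack: dbe
  Read 'c': push. Stack: dbec
  Read 'a': push. Stack: dbeca
  Read 'd': push. Stack: dbecad
  Read 'e': push. Stack: dbecade
  Read 'd': push. Stack: dbecaded
  Read 'c': push. Stack: dbecadedc
  Read 'b': push. Stack: dbecadedcb
Final stack: "dbecadedcb" (length 10)

10


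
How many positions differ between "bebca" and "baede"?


Comparing "bebca" and "baede" position by position:
  Position 0: 'b' vs 'b' => same
  Position 1: 'e' vs 'a' => DIFFER
  Position 2: 'b' vs 'e' => DIFFER
  Position 3: 'c' vs 'd' => DIFFER
  Position 4: 'a' vs 'e' => DIFFER
Positions that differ: 4

4


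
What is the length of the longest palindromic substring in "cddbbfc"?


Input: "cddbbfc"
Checking substrings for palindromes:
  [1:3] "dd" (len 2) => palindrome
  [3:5] "bb" (len 2) => palindrome
Longest palindromic substring: "dd" with length 2

2


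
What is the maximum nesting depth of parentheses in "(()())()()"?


Input: "(()())()()"
Tracking depth:
  Position 0 '(': depth becomes 1
  Position 1 '(': depth becomes 2
  Position 2 ')': depth becomes 1
  Position 3 '(': depth becomes 2
  Position 4 ')': depth becomes 1
  Position 5 ')': depth becomes 0
  Position 6 '(': depth becomes 1
  Position 7 ')': depth becomes 0
  Position 8 '(': depth becomes 1
  Position 9 ')': depth becomes 0
Maximum depth reached: 2

2


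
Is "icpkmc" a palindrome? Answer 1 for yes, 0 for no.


Input: icpkmc
Reversed: cmkpci
  Compare pos 0 ('i') with pos 5 ('c'): MISMATCH
  Compare pos 1 ('c') with pos 4 ('m'): MISMATCH
  Compare pos 2 ('p') with pos 3 ('k'): MISMATCH
Result: not a palindrome

0


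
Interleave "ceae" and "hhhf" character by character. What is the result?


Interleaving "ceae" and "hhhf":
  Position 0: 'c' from first, 'h' from second => "ch"
  Position 1: 'e' from first, 'h' from second => "eh"
  Position 2: 'a' from first, 'h' from second => "ah"
  Position 3: 'e' from first, 'f' from second => "ef"
Result: chehahef

chehahef


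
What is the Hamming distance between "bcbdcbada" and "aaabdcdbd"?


Comparing "bcbdcbada" and "aaabdcdbd" position by position:
  Position 0: 'b' vs 'a' => differ
  Position 1: 'c' vs 'a' => differ
  Position 2: 'b' vs 'a' => differ
  Position 3: 'd' vs 'b' => differ
  Position 4: 'c' vs 'd' => differ
  Position 5: 'b' vs 'c' => differ
  Position 6: 'a' vs 'd' => differ
  Position 7: 'd' vs 'b' => differ
  Position 8: 'a' vs 'd' => differ
Total differences (Hamming distance): 9

9


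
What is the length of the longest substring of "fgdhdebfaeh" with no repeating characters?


Input: "fgdhdebfaeh"
Sliding window (track last position of each char):
  Position 0 ('f'): window [0,0] length 1 -- new best
  Position 1 ('g'): window [0,1] length 2 -- new best
  Position 2 ('d'): window [0,2] length 3 -- new best
  Position 3 ('h'): window [0,3] length 4 -- new best
  Position 4 ('d'): repeat (last at 2), move window start to 3
  Position 4 ('d'): window [3,4] length 2
  Position 5 ('e'): window [3,5] length 3
  Position 6 ('b'): window [3,6] length 4
  Position 7 ('f'): window [3,7] length 5 -- new best
  Position 8 ('a'): window [3,8] length 6 -- new best
  Position 9 ('e'): repeat (last at 5), move window start to 6
  Position 9 ('e'): window [6,9] length 4
  Position 10 ('h'): window [6,10] length 5
Longest substring with no repeats: "hdebfa" with length 6

6


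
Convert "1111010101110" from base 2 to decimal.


Input: "1111010101110" in base 2
Positional expansion:
  Digit '1' (value 1) x 2^12 = 4096
  Digit '1' (value 1) x 2^11 = 2048
  Digit '1' (value 1) x 2^10 = 1024
  Digit '1' (value 1) x 2^9 = 512
  Digit '0' (value 0) x 2^8 = 0
  Digit '1' (value 1) x 2^7 = 128
  Digit '0' (value 0) x 2^6 = 0
  Digit '1' (value 1) x 2^5 = 32
  Digit '0' (value 0) x 2^4 = 0
  Digit '1' (value 1) x 2^3 = 8
  Digit '1' (value 1) x 2^2 = 4
  Digit '1' (value 1) x 2^1 = 2
  Digit '0' (value 0) x 2^0 = 0
Sum = 7854

7854


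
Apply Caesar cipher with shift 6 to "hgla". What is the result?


Caesar cipher: shift "hgla" by 6
  'h' (pos 7) + 6 = pos 13 = 'n'
  'g' (pos 6) + 6 = pos 12 = 'm'
  'l' (pos 11) + 6 = pos 17 = 'r'
  'a' (pos 0) + 6 = pos 6 = 'g'
Result: nmrg

nmrg


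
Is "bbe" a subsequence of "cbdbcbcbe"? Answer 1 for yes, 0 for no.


Check if "bbe" is a subsequence of "cbdbcbcbe"
Greedy scan:
  Position 0 ('c'): no match needed
  Position 1 ('b'): matches sub[0] = 'b'
  Position 2 ('d'): no match needed
  Position 3 ('b'): matches sub[1] = 'b'
  Position 4 ('c'): no match needed
  Position 5 ('b'): no match needed
  Position 6 ('c'): no match needed
  Position 7 ('b'): no match needed
  Position 8 ('e'): matches sub[2] = 'e'
All 3 characters matched => is a subsequence

1


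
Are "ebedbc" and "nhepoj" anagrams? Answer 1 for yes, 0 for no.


Strings: "ebedbc", "nhepoj"
Sorted first:  bbcdee
Sorted second: ehjnop
Differ at position 0: 'b' vs 'e' => not anagrams

0


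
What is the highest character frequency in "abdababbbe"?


Input: abdababbbe
Character counts:
  'a': 3
  'b': 5
  'd': 1
  'e': 1
Maximum frequency: 5

5


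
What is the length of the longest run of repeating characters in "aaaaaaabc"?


Input: "aaaaaaabc"
Scanning for longest run:
  Position 1 ('a'): continues run of 'a', length=2
  Position 2 ('a'): continues run of 'a', length=3
  Position 3 ('a'): continues run of 'a', length=4
  Position 4 ('a'): continues run of 'a', length=5
  Position 5 ('a'): continues run of 'a', length=6
  Position 6 ('a'): continues run of 'a', length=7
  Position 7 ('b'): new char, reset run to 1
  Position 8 ('c'): new char, reset run to 1
Longest run: 'a' with length 7

7


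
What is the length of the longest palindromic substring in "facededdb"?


Input: "facededdb"
Checking substrings for palindromes:
  [3:6] "ede" (len 3) => palindrome
  [4:7] "ded" (len 3) => palindrome
  [6:8] "dd" (len 2) => palindrome
Longest palindromic substring: "ede" with length 3

3


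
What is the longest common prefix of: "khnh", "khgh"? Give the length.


Words: khnh, khgh
  Position 0: all 'k' => match
  Position 1: all 'h' => match
  Position 2: ('n', 'g') => mismatch, stop
LCP = "kh" (length 2)

2


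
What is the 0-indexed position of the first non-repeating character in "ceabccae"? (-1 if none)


Input: ceabccae
Character frequencies:
  'a': 2
  'b': 1
  'c': 3
  'e': 2
Scanning left to right for freq == 1:
  Position 0 ('c'): freq=3, skip
  Position 1 ('e'): freq=2, skip
  Position 2 ('a'): freq=2, skip
  Position 3 ('b'): unique! => answer = 3

3


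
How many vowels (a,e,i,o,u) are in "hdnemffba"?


Input: hdnemffba
Checking each character:
  'h' at position 0: consonant
  'd' at position 1: consonant
  'n' at position 2: consonant
  'e' at position 3: vowel (running total: 1)
  'm' at position 4: consonant
  'f' at position 5: consonant
  'f' at position 6: consonant
  'b' at position 7: consonant
  'a' at position 8: vowel (running total: 2)
Total vowels: 2

2


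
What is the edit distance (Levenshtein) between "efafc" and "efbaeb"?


Computing edit distance: "efafc" -> "efbaeb"
DP table:
           e    f    b    a    e    b
      0    1    2    3    4    5    6
  e   1    0    1    2    3    4    5
  f   2    1    0    1    2    3    4
  a   3    2    1    1    1    2    3
  f   4    3    2    2    2    2    3
  c   5    4    3    3    3    3    3
Edit distance = dp[5][6] = 3

3


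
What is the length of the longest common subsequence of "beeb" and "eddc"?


LCS of "beeb" and "eddc"
DP table:
           e    d    d    c
      0    0    0    0    0
  b   0    0    0    0    0
  e   0    1    1    1    1
  e   0    1    1    1    1
  b   0    1    1    1    1
LCS length = dp[4][4] = 1

1


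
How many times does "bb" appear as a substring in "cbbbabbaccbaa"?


Searching for "bb" in "cbbbabbaccbaa"
Scanning each position:
  Position 0: "cb" => no
  Position 1: "bb" => MATCH
  Position 2: "bb" => MATCH
  Position 3: "ba" => no
  Position 4: "ab" => no
  Position 5: "bb" => MATCH
  Position 6: "ba" => no
  Position 7: "ac" => no
  Position 8: "cc" => no
  Position 9: "cb" => no
  Position 10: "ba" => no
  Position 11: "aa" => no
Total occurrences: 3

3


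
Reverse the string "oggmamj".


Input: oggmamj
Reading characters right to left:
  Position 6: 'j'
  Position 5: 'm'
  Position 4: 'a'
  Position 3: 'm'
  Position 2: 'g'
  Position 1: 'g'
  Position 0: 'o'
Reversed: jmamggo

jmamggo


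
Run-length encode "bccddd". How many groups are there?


Input: bccddd
Scanning for consecutive runs:
  Group 1: 'b' x 1 (positions 0-0)
  Group 2: 'c' x 2 (positions 1-2)
  Group 3: 'd' x 3 (positions 3-5)
Total groups: 3

3


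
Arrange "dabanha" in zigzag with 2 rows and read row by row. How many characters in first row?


Zigzag "dabanha" into 2 rows:
Placing characters:
  'd' => row 0
  'a' => row 1
  'b' => row 0
  'a' => row 1
  'n' => row 0
  'h' => row 1
  'a' => row 0
Rows:
  Row 0: "dbna"
  Row 1: "aah"
First row length: 4

4


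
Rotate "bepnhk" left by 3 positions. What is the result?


Input: "bepnhk", rotate left by 3
First 3 characters: "bep"
Remaining characters: "nhk"
Concatenate remaining + first: "nhk" + "bep" = "nhkbep"

nhkbep


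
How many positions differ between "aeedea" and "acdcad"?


Comparing "aeedea" and "acdcad" position by position:
  Position 0: 'a' vs 'a' => same
  Position 1: 'e' vs 'c' => DIFFER
  Position 2: 'e' vs 'd' => DIFFER
  Position 3: 'd' vs 'c' => DIFFER
  Position 4: 'e' vs 'a' => DIFFER
  Position 5: 'a' vs 'd' => DIFFER
Positions that differ: 5

5


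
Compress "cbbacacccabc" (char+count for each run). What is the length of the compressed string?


Input: cbbacacccabc
Runs:
  'c' x 1 => "c1"
  'b' x 2 => "b2"
  'a' x 1 => "a1"
  'c' x 1 => "c1"
  'a' x 1 => "a1"
  'c' x 3 => "c3"
  'a' x 1 => "a1"
  'b' x 1 => "b1"
  'c' x 1 => "c1"
Compressed: "c1b2a1c1a1c3a1b1c1"
Compressed length: 18

18


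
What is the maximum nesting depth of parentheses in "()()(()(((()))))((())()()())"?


Input: "()()(()(((()))))((())()()())"
Tracking depth:
  Position 0 '(': depth becomes 1
  Position 1 ')': depth becomes 0
  Position 2 '(': depth becomes 1
  Position 3 ')': depth becomes 0
  Position 4 '(': depth becomes 1
  Position 5 '(': depth becomes 2
  Position 6 ')': depth becomes 1
  Position 7 '(': depth becomes 2
  Position 8 '(': depth becomes 3
  Position 9 '(': depth becomes 4
  Position 10 '(': depth becomes 5
  Position 11 ')': depth becomes 4
  Position 12 ')': depth becomes 3
  Position 13 ')': depth becomes 2
  Position 14 ')': depth becomes 1
  Position 15 ')': depth becomes 0
  Position 16 '(': depth becomes 1
  Position 17 '(': depth becomes 2
  Position 18 '(': depth becomes 3
  Position 19 ')': depth becomes 2
  Position 20 ')': depth becomes 1
  Position 21 '(': depth becomes 2
  Position 22 ')': depth becomes 1
  Position 23 '(': depth becomes 2
  Position 24 ')': depth becomes 1
  Position 25 '(': depth becomes 2
  Position 26 ')': depth becomes 1
  Position 27 ')': depth becomes 0
Maximum depth reached: 5

5


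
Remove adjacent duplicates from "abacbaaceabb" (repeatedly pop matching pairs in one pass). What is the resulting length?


Input: abacbaaceabb
Stack-based adjacent duplicate removal:
  Read 'a': push. Stack: a
  Read 'b': push. Stack: ab
  Read 'a': push. Stack: aba
  Read 'c': push. Stack: abac
  Read 'b': push. Stack: abacb
  Read 'a': push. Stack: abacba
  Read 'a': matches stack top 'a' => pop. Stack: abacb
  Read 'c': push. Stack: abacbc
  Read 'e': push. Stack: abacbce
  Read 'a': push. Stack: abacbcea
  Read 'b': push. Stack: abacbceab
  Read 'b': matches stack top 'b' => pop. Stack: abacbcea
Final stack: "abacbcea" (length 8)

8


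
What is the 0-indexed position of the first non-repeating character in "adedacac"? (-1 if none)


Input: adedacac
Character frequencies:
  'a': 3
  'c': 2
  'd': 2
  'e': 1
Scanning left to right for freq == 1:
  Position 0 ('a'): freq=3, skip
  Position 1 ('d'): freq=2, skip
  Position 2 ('e'): unique! => answer = 2

2


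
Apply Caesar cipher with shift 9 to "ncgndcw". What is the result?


Caesar cipher: shift "ncgndcw" by 9
  'n' (pos 13) + 9 = pos 22 = 'w'
  'c' (pos 2) + 9 = pos 11 = 'l'
  'g' (pos 6) + 9 = pos 15 = 'p'
  'n' (pos 13) + 9 = pos 22 = 'w'
  'd' (pos 3) + 9 = pos 12 = 'm'
  'c' (pos 2) + 9 = pos 11 = 'l'
  'w' (pos 22) + 9 = pos 5 = 'f'
Result: wlpwmlf

wlpwmlf


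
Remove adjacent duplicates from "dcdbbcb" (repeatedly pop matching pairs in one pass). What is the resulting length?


Input: dcdbbcb
Stack-based adjacent duplicate removal:
  Read 'd': push. Stack: d
  Read 'c': push. Stack: dc
  Read 'd': push. Stack: dcd
  Read 'b': push. Stack: dcdb
  Read 'b': matches stack top 'b' => pop. Stack: dcd
  Read 'c': push. Stack: dcdc
  Read 'b': push. Stack: dcdcb
Final stack: "dcdcb" (length 5)

5


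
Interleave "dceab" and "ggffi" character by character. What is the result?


Interleaving "dceab" and "ggffi":
  Position 0: 'd' from first, 'g' from second => "dg"
  Position 1: 'c' from first, 'g' from second => "cg"
  Position 2: 'e' from first, 'f' from second => "ef"
  Position 3: 'a' from first, 'f' from second => "af"
  Position 4: 'b' from first, 'i' from second => "bi"
Result: dgcgefafbi

dgcgefafbi


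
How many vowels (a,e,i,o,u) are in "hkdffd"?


Input: hkdffd
Checking each character:
  'h' at position 0: consonant
  'k' at position 1: consonant
  'd' at position 2: consonant
  'f' at position 3: consonant
  'f' at position 4: consonant
  'd' at position 5: consonant
Total vowels: 0

0


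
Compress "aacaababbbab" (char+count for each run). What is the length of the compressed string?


Input: aacaababbbab
Runs:
  'a' x 2 => "a2"
  'c' x 1 => "c1"
  'a' x 2 => "a2"
  'b' x 1 => "b1"
  'a' x 1 => "a1"
  'b' x 3 => "b3"
  'a' x 1 => "a1"
  'b' x 1 => "b1"
Compressed: "a2c1a2b1a1b3a1b1"
Compressed length: 16

16


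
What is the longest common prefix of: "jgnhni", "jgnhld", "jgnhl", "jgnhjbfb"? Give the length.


Words: jgnhni, jgnhld, jgnhl, jgnhjbfb
  Position 0: all 'j' => match
  Position 1: all 'g' => match
  Position 2: all 'n' => match
  Position 3: all 'h' => match
  Position 4: ('n', 'l', 'l', 'j') => mismatch, stop
LCP = "jgnh" (length 4)

4


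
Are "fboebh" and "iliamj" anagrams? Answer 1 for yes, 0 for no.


Strings: "fboebh", "iliamj"
Sorted first:  bbefho
Sorted second: aiijlm
Differ at position 0: 'b' vs 'a' => not anagrams

0


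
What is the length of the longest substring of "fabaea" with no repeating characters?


Input: "fabaea"
Sliding window (track last position of each char):
  Position 0 ('f'): window [0,0] length 1 -- new best
  Position 1 ('a'): window [0,1] length 2 -- new best
  Position 2 ('b'): window [0,2] length 3 -- new best
  Position 3 ('a'): repeat (last at 1), move window start to 2
  Position 3 ('a'): window [2,3] length 2
  Position 4 ('e'): window [2,4] length 3
  Position 5 ('a'): repeat (last at 3), move window start to 4
  Position 5 ('a'): window [4,5] length 2
Longest substring with no repeats: "fab" with length 3

3


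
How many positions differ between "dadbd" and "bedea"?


Comparing "dadbd" and "bedea" position by position:
  Position 0: 'd' vs 'b' => DIFFER
  Position 1: 'a' vs 'e' => DIFFER
  Position 2: 'd' vs 'd' => same
  Position 3: 'b' vs 'e' => DIFFER
  Position 4: 'd' vs 'a' => DIFFER
Positions that differ: 4

4


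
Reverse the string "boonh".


Input: boonh
Reading characters right to left:
  Position 4: 'h'
  Position 3: 'n'
  Position 2: 'o'
  Position 1: 'o'
  Position 0: 'b'
Reversed: hnoob

hnoob


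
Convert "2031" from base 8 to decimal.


Input: "2031" in base 8
Positional expansion:
  Digit '2' (value 2) x 8^3 = 1024
  Digit '0' (value 0) x 8^2 = 0
  Digit '3' (value 3) x 8^1 = 24
  Digit '1' (value 1) x 8^0 = 1
Sum = 1049

1049


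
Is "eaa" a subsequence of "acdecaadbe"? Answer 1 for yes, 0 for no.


Check if "eaa" is a subsequence of "acdecaadbe"
Greedy scan:
  Position 0 ('a'): no match needed
  Position 1 ('c'): no match needed
  Position 2 ('d'): no match needed
  Position 3 ('e'): matches sub[0] = 'e'
  Position 4 ('c'): no match needed
  Position 5 ('a'): matches sub[1] = 'a'
  Position 6 ('a'): matches sub[2] = 'a'
  Position 7 ('d'): no match needed
  Position 8 ('b'): no match needed
  Position 9 ('e'): no match needed
All 3 characters matched => is a subsequence

1


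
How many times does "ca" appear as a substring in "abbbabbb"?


Searching for "ca" in "abbbabbb"
Scanning each position:
  Position 0: "ab" => no
  Position 1: "bb" => no
  Position 2: "bb" => no
  Position 3: "ba" => no
  Position 4: "ab" => no
  Position 5: "bb" => no
  Position 6: "bb" => no
Total occurrences: 0

0


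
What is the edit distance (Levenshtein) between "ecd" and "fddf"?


Computing edit distance: "ecd" -> "fddf"
DP table:
           f    d    d    f
      0    1    2    3    4
  e   1    1    2    3    4
  c   2    2    2    3    4
  d   3    3    2    2    3
Edit distance = dp[3][4] = 3

3


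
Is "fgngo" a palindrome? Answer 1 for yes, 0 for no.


Input: fgngo
Reversed: ogngf
  Compare pos 0 ('f') with pos 4 ('o'): MISMATCH
  Compare pos 1 ('g') with pos 3 ('g'): match
Result: not a palindrome

0


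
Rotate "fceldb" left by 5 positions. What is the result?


Input: "fceldb", rotate left by 5
First 5 characters: "fceld"
Remaining characters: "b"
Concatenate remaining + first: "b" + "fceld" = "bfceld"

bfceld


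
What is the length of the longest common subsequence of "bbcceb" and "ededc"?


LCS of "bbcceb" and "ededc"
DP table:
           e    d    e    d    c
      0    0    0    0    0    0
  b   0    0    0    0    0    0
  b   0    0    0    0    0    0
  c   0    0    0    0    0    1
  c   0    0    0    0    0    1
  e   0    1    1    1    1    1
  b   0    1    1    1    1    1
LCS length = dp[6][5] = 1

1


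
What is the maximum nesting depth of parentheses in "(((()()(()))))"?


Input: "(((()()(()))))"
Tracking depth:
  Position 0 '(': depth becomes 1
  Position 1 '(': depth becomes 2
  Position 2 '(': depth becomes 3
  Position 3 '(': depth becomes 4
  Position 4 ')': depth becomes 3
  Position 5 '(': depth becomes 4
  Position 6 ')': depth becomes 3
  Position 7 '(': depth becomes 4
  Position 8 '(': depth becomes 5
  Position 9 ')': depth becomes 4
  Position 10 ')': depth becomes 3
  Position 11 ')': depth becomes 2
  Position 12 ')': depth becomes 1
  Position 13 ')': depth becomes 0
Maximum depth reached: 5

5


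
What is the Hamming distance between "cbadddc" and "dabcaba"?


Comparing "cbadddc" and "dabcaba" position by position:
  Position 0: 'c' vs 'd' => differ
  Position 1: 'b' vs 'a' => differ
  Position 2: 'a' vs 'b' => differ
  Position 3: 'd' vs 'c' => differ
  Position 4: 'd' vs 'a' => differ
  Position 5: 'd' vs 'b' => differ
  Position 6: 'c' vs 'a' => differ
Total differences (Hamming distance): 7

7


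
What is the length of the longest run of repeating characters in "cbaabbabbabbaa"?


Input: "cbaabbabbabbaa"
Scanning for longest run:
  Position 1 ('b'): new char, reset run to 1
  Position 2 ('a'): new char, reset run to 1
  Position 3 ('a'): continues run of 'a', length=2
  Position 4 ('b'): new char, reset run to 1
  Position 5 ('b'): continues run of 'b', length=2
  Position 6 ('a'): new char, reset run to 1
  Position 7 ('b'): new char, reset run to 1
  Position 8 ('b'): continues run of 'b', length=2
  Position 9 ('a'): new char, reset run to 1
  Position 10 ('b'): new char, reset run to 1
  Position 11 ('b'): continues run of 'b', length=2
  Position 12 ('a'): new char, reset run to 1
  Position 13 ('a'): continues run of 'a', length=2
Longest run: 'a' with length 2

2


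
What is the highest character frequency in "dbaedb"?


Input: dbaedb
Character counts:
  'a': 1
  'b': 2
  'd': 2
  'e': 1
Maximum frequency: 2

2


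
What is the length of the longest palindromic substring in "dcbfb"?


Input: "dcbfb"
Checking substrings for palindromes:
  [2:5] "bfb" (len 3) => palindrome
Longest palindromic substring: "bfb" with length 3

3


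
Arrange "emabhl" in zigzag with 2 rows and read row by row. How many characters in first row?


Zigzag "emabhl" into 2 rows:
Placing characters:
  'e' => row 0
  'm' => row 1
  'a' => row 0
  'b' => row 1
  'h' => row 0
  'l' => row 1
Rows:
  Row 0: "eah"
  Row 1: "mbl"
First row length: 3

3


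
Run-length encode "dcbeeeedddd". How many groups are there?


Input: dcbeeeedddd
Scanning for consecutive runs:
  Group 1: 'd' x 1 (positions 0-0)
  Group 2: 'c' x 1 (positions 1-1)
  Group 3: 'b' x 1 (positions 2-2)
  Group 4: 'e' x 4 (positions 3-6)
  Group 5: 'd' x 4 (positions 7-10)
Total groups: 5

5


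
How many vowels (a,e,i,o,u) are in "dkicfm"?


Input: dkicfm
Checking each character:
  'd' at position 0: consonant
  'k' at position 1: consonant
  'i' at position 2: vowel (running total: 1)
  'c' at position 3: consonant
  'f' at position 4: consonant
  'm' at position 5: consonant
Total vowels: 1

1


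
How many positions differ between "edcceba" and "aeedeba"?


Comparing "edcceba" and "aeedeba" position by position:
  Position 0: 'e' vs 'a' => DIFFER
  Position 1: 'd' vs 'e' => DIFFER
  Position 2: 'c' vs 'e' => DIFFER
  Position 3: 'c' vs 'd' => DIFFER
  Position 4: 'e' vs 'e' => same
  Position 5: 'b' vs 'b' => same
  Position 6: 'a' vs 'a' => same
Positions that differ: 4

4


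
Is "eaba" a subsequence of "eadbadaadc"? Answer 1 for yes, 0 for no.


Check if "eaba" is a subsequence of "eadbadaadc"
Greedy scan:
  Position 0 ('e'): matches sub[0] = 'e'
  Position 1 ('a'): matches sub[1] = 'a'
  Position 2 ('d'): no match needed
  Position 3 ('b'): matches sub[2] = 'b'
  Position 4 ('a'): matches sub[3] = 'a'
  Position 5 ('d'): no match needed
  Position 6 ('a'): no match needed
  Position 7 ('a'): no match needed
  Position 8 ('d'): no match needed
  Position 9 ('c'): no match needed
All 4 characters matched => is a subsequence

1


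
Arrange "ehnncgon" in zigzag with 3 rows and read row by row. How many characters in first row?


Zigzag "ehnncgon" into 3 rows:
Placing characters:
  'e' => row 0
  'h' => row 1
  'n' => row 2
  'n' => row 1
  'c' => row 0
  'g' => row 1
  'o' => row 2
  'n' => row 1
Rows:
  Row 0: "ec"
  Row 1: "hngn"
  Row 2: "no"
First row length: 2

2


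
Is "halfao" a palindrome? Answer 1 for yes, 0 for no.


Input: halfao
Reversed: oaflah
  Compare pos 0 ('h') with pos 5 ('o'): MISMATCH
  Compare pos 1 ('a') with pos 4 ('a'): match
  Compare pos 2 ('l') with pos 3 ('f'): MISMATCH
Result: not a palindrome

0


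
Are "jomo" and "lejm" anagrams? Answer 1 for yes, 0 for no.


Strings: "jomo", "lejm"
Sorted first:  jmoo
Sorted second: ejlm
Differ at position 0: 'j' vs 'e' => not anagrams

0


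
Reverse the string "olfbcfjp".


Input: olfbcfjp
Reading characters right to left:
  Position 7: 'p'
  Position 6: 'j'
  Position 5: 'f'
  Position 4: 'c'
  Position 3: 'b'
  Position 2: 'f'
  Position 1: 'l'
  Position 0: 'o'
Reversed: pjfcbflo

pjfcbflo


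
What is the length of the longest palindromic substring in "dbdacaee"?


Input: "dbdacaee"
Checking substrings for palindromes:
  [0:3] "dbd" (len 3) => palindrome
  [3:6] "aca" (len 3) => palindrome
  [6:8] "ee" (len 2) => palindrome
Longest palindromic substring: "dbd" with length 3

3


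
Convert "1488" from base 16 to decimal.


Input: "1488" in base 16
Positional expansion:
  Digit '1' (value 1) x 16^3 = 4096
  Digit '4' (value 4) x 16^2 = 1024
  Digit '8' (value 8) x 16^1 = 128
  Digit '8' (value 8) x 16^0 = 8
Sum = 5256

5256


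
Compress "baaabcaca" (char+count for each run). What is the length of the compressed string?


Input: baaabcaca
Runs:
  'b' x 1 => "b1"
  'a' x 3 => "a3"
  'b' x 1 => "b1"
  'c' x 1 => "c1"
  'a' x 1 => "a1"
  'c' x 1 => "c1"
  'a' x 1 => "a1"
Compressed: "b1a3b1c1a1c1a1"
Compressed length: 14

14


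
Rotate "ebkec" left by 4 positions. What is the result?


Input: "ebkec", rotate left by 4
First 4 characters: "ebke"
Remaining characters: "c"
Concatenate remaining + first: "c" + "ebke" = "cebke"

cebke


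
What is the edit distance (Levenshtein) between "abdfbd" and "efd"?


Computing edit distance: "abdfbd" -> "efd"
DP table:
           e    f    d
      0    1    2    3
  a   1    1    2    3
  b   2    2    2    3
  d   3    3    3    2
  f   4    4    3    3
  b   5    5    4    4
  d   6    6    5    4
Edit distance = dp[6][3] = 4

4


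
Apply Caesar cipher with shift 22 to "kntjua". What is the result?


Caesar cipher: shift "kntjua" by 22
  'k' (pos 10) + 22 = pos 6 = 'g'
  'n' (pos 13) + 22 = pos 9 = 'j'
  't' (pos 19) + 22 = pos 15 = 'p'
  'j' (pos 9) + 22 = pos 5 = 'f'
  'u' (pos 20) + 22 = pos 16 = 'q'
  'a' (pos 0) + 22 = pos 22 = 'w'
Result: gjpfqw

gjpfqw


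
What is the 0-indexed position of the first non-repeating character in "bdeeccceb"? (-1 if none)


Input: bdeeccceb
Character frequencies:
  'b': 2
  'c': 3
  'd': 1
  'e': 3
Scanning left to right for freq == 1:
  Position 0 ('b'): freq=2, skip
  Position 1 ('d'): unique! => answer = 1

1


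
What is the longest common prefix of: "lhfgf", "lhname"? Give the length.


Words: lhfgf, lhname
  Position 0: all 'l' => match
  Position 1: all 'h' => match
  Position 2: ('f', 'n') => mismatch, stop
LCP = "lh" (length 2)

2


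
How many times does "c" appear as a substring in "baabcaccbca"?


Searching for "c" in "baabcaccbca"
Scanning each position:
  Position 0: "b" => no
  Position 1: "a" => no
  Position 2: "a" => no
  Position 3: "b" => no
  Position 4: "c" => MATCH
  Position 5: "a" => no
  Position 6: "c" => MATCH
  Position 7: "c" => MATCH
  Position 8: "b" => no
  Position 9: "c" => MATCH
  Position 10: "a" => no
Total occurrences: 4

4


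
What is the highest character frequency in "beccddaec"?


Input: beccddaec
Character counts:
  'a': 1
  'b': 1
  'c': 3
  'd': 2
  'e': 2
Maximum frequency: 3

3


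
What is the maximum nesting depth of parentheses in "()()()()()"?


Input: "()()()()()"
Tracking depth:
  Position 0 '(': depth becomes 1
  Position 1 ')': depth becomes 0
  Position 2 '(': depth becomes 1
  Position 3 ')': depth becomes 0
  Position 4 '(': depth becomes 1
  Position 5 ')': depth becomes 0
  Position 6 '(': depth becomes 1
  Position 7 ')': depth becomes 0
  Position 8 '(': depth becomes 1
  Position 9 ')': depth becomes 0
Maximum depth reached: 1

1


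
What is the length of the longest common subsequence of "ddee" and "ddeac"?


LCS of "ddee" and "ddeac"
DP table:
           d    d    e    a    c
      0    0    0    0    0    0
  d   0    1    1    1    1    1
  d   0    1    2    2    2    2
  e   0    1    2    3    3    3
  e   0    1    2    3    3    3
LCS length = dp[4][5] = 3

3


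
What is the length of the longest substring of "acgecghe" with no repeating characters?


Input: "acgecghe"
Sliding window (track last position of each char):
  Position 0 ('a'): window [0,0] length 1 -- new best
  Position 1 ('c'): window [0,1] length 2 -- new best
  Position 2 ('g'): window [0,2] length 3 -- new best
  Position 3 ('e'): window [0,3] length 4 -- new best
  Position 4 ('c'): repeat (last at 1), move window start to 2
  Position 4 ('c'): window [2,4] length 3
  Position 5 ('g'): repeat (last at 2), move window start to 3
  Position 5 ('g'): window [3,5] length 3
  Position 6 ('h'): window [3,6] length 4
  Position 7 ('e'): repeat (last at 3), move window start to 4
  Position 7 ('e'): window [4,7] length 4
Longest substring with no repeats: "acge" with length 4

4


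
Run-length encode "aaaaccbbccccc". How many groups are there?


Input: aaaaccbbccccc
Scanning for consecutive runs:
  Group 1: 'a' x 4 (positions 0-3)
  Group 2: 'c' x 2 (positions 4-5)
  Group 3: 'b' x 2 (positions 6-7)
  Group 4: 'c' x 5 (positions 8-12)
Total groups: 4

4


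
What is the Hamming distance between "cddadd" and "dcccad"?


Comparing "cddadd" and "dcccad" position by position:
  Position 0: 'c' vs 'd' => differ
  Position 1: 'd' vs 'c' => differ
  Position 2: 'd' vs 'c' => differ
  Position 3: 'a' vs 'c' => differ
  Position 4: 'd' vs 'a' => differ
  Position 5: 'd' vs 'd' => same
Total differences (Hamming distance): 5

5


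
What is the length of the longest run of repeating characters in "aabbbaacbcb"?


Input: "aabbbaacbcb"
Scanning for longest run:
  Position 1 ('a'): continues run of 'a', length=2
  Position 2 ('b'): new char, reset run to 1
  Position 3 ('b'): continues run of 'b', length=2
  Position 4 ('b'): continues run of 'b', length=3
  Position 5 ('a'): new char, reset run to 1
  Position 6 ('a'): continues run of 'a', length=2
  Position 7 ('c'): new char, reset run to 1
  Position 8 ('b'): new char, reset run to 1
  Position 9 ('c'): new char, reset run to 1
  Position 10 ('b'): new char, reset run to 1
Longest run: 'b' with length 3

3


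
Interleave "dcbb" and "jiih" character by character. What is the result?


Interleaving "dcbb" and "jiih":
  Position 0: 'd' from first, 'j' from second => "dj"
  Position 1: 'c' from first, 'i' from second => "ci"
  Position 2: 'b' from first, 'i' from second => "bi"
  Position 3: 'b' from first, 'h' from second => "bh"
Result: djcibibh

djcibibh


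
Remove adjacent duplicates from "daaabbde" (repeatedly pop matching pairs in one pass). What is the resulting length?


Input: daaabbde
Stack-based adjacent duplicate removal:
  Read 'd': push. Stack: d
  Read 'a': push. Stack: da
  Read 'a': matches stack top 'a' => pop. Stack: d
  Read 'a': push. Stack: da
  Read 'b': push. Stack: dab
  Read 'b': matches stack top 'b' => pop. Stack: da
  Read 'd': push. Stack: dad
  Read 'e': push. Stack: dade
Final stack: "dade" (length 4)

4


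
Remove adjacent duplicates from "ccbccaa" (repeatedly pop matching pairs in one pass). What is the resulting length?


Input: ccbccaa
Stack-based adjacent duplicate removal:
  Read 'c': push. Stack: c
  Read 'c': matches stack top 'c' => pop. Stack: (empty)
  Read 'b': push. Stack: b
  Read 'c': push. Stack: bc
  Read 'c': matches stack top 'c' => pop. Stack: b
  Read 'a': push. Stack: ba
  Read 'a': matches stack top 'a' => pop. Stack: b
Final stack: "b" (length 1)

1


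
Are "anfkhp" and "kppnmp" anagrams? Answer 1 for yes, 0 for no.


Strings: "anfkhp", "kppnmp"
Sorted first:  afhknp
Sorted second: kmnppp
Differ at position 0: 'a' vs 'k' => not anagrams

0


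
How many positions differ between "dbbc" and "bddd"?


Comparing "dbbc" and "bddd" position by position:
  Position 0: 'd' vs 'b' => DIFFER
  Position 1: 'b' vs 'd' => DIFFER
  Position 2: 'b' vs 'd' => DIFFER
  Position 3: 'c' vs 'd' => DIFFER
Positions that differ: 4

4


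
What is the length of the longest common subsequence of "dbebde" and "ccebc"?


LCS of "dbebde" and "ccebc"
DP table:
           c    c    e    b    c
      0    0    0    0    0    0
  d   0    0    0    0    0    0
  b   0    0    0    0    1    1
  e   0    0    0    1    1    1
  b   0    0    0    1    2    2
  d   0    0    0    1    2    2
  e   0    0    0    1    2    2
LCS length = dp[6][5] = 2

2


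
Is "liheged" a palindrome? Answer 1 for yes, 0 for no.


Input: liheged
Reversed: degehil
  Compare pos 0 ('l') with pos 6 ('d'): MISMATCH
  Compare pos 1 ('i') with pos 5 ('e'): MISMATCH
  Compare pos 2 ('h') with pos 4 ('g'): MISMATCH
Result: not a palindrome

0


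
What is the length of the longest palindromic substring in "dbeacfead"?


Input: "dbeacfead"
Checking substrings for palindromes:
  No multi-char palindromic substrings found
Longest palindromic substring: "d" with length 1

1


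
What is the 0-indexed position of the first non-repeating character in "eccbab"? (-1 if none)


Input: eccbab
Character frequencies:
  'a': 1
  'b': 2
  'c': 2
  'e': 1
Scanning left to right for freq == 1:
  Position 0 ('e'): unique! => answer = 0

0


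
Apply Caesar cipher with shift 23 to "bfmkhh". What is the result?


Caesar cipher: shift "bfmkhh" by 23
  'b' (pos 1) + 23 = pos 24 = 'y'
  'f' (pos 5) + 23 = pos 2 = 'c'
  'm' (pos 12) + 23 = pos 9 = 'j'
  'k' (pos 10) + 23 = pos 7 = 'h'
  'h' (pos 7) + 23 = pos 4 = 'e'
  'h' (pos 7) + 23 = pos 4 = 'e'
Result: ycjhee

ycjhee


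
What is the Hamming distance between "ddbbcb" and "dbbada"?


Comparing "ddbbcb" and "dbbada" position by position:
  Position 0: 'd' vs 'd' => same
  Position 1: 'd' vs 'b' => differ
  Position 2: 'b' vs 'b' => same
  Position 3: 'b' vs 'a' => differ
  Position 4: 'c' vs 'd' => differ
  Position 5: 'b' vs 'a' => differ
Total differences (Hamming distance): 4

4


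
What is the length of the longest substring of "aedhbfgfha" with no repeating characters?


Input: "aedhbfgfha"
Sliding window (track last position of each char):
  Position 0 ('a'): window [0,0] length 1 -- new best
  Position 1 ('e'): window [0,1] length 2 -- new best
  Position 2 ('d'): window [0,2] length 3 -- new best
  Position 3 ('h'): window [0,3] length 4 -- new best
  Position 4 ('b'): window [0,4] length 5 -- new best
  Position 5 ('f'): window [0,5] length 6 -- new best
  Position 6 ('g'): window [0,6] length 7 -- new best
  Position 7 ('f'): repeat (last at 5), move window start to 6
  Position 7 ('f'): window [6,7] length 2
  Position 8 ('h'): window [6,8] length 3
  Position 9 ('a'): window [6,9] length 4
Longest substring with no repeats: "aedhbfg" with length 7

7


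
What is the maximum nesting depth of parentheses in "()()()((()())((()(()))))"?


Input: "()()()((()())((()(()))))"
Tracking depth:
  Position 0 '(': depth becomes 1
  Position 1 ')': depth becomes 0
  Position 2 '(': depth becomes 1
  Position 3 ')': depth becomes 0
  Position 4 '(': depth becomes 1
  Position 5 ')': depth becomes 0
  Position 6 '(': depth becomes 1
  Position 7 '(': depth becomes 2
  Position 8 '(': depth becomes 3
  Position 9 ')': depth becomes 2
  Position 10 '(': depth becomes 3
  Position 11 ')': depth becomes 2
  Position 12 ')': depth becomes 1
  Position 13 '(': depth becomes 2
  Position 14 '(': depth becomes 3
  Position 15 '(': depth becomes 4
  Position 16 ')': depth becomes 3
  Position 17 '(': depth becomes 4
  Position 18 '(': depth becomes 5
  Position 19 ')': depth becomes 4
  Position 20 ')': depth becomes 3
  Position 21 ')': depth becomes 2
  Position 22 ')': depth becomes 1
  Position 23 ')': depth becomes 0
Maximum depth reached: 5

5


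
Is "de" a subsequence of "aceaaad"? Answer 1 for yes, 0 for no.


Check if "de" is a subsequence of "aceaaad"
Greedy scan:
  Position 0 ('a'): no match needed
  Position 1 ('c'): no match needed
  Position 2 ('e'): no match needed
  Position 3 ('a'): no match needed
  Position 4 ('a'): no match needed
  Position 5 ('a'): no match needed
  Position 6 ('d'): matches sub[0] = 'd'
Only matched 1/2 characters => not a subsequence

0


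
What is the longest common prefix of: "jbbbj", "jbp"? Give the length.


Words: jbbbj, jbp
  Position 0: all 'j' => match
  Position 1: all 'b' => match
  Position 2: ('b', 'p') => mismatch, stop
LCP = "jb" (length 2)

2


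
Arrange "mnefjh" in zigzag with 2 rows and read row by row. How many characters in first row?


Zigzag "mnefjh" into 2 rows:
Placing characters:
  'm' => row 0
  'n' => row 1
  'e' => row 0
  'f' => row 1
  'j' => row 0
  'h' => row 1
Rows:
  Row 0: "mej"
  Row 1: "nfh"
First row length: 3

3


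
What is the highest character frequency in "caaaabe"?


Input: caaaabe
Character counts:
  'a': 4
  'b': 1
  'c': 1
  'e': 1
Maximum frequency: 4

4


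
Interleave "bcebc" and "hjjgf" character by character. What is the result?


Interleaving "bcebc" and "hjjgf":
  Position 0: 'b' from first, 'h' from second => "bh"
  Position 1: 'c' from first, 'j' from second => "cj"
  Position 2: 'e' from first, 'j' from second => "ej"
  Position 3: 'b' from first, 'g' from second => "bg"
  Position 4: 'c' from first, 'f' from second => "cf"
Result: bhcjejbgcf

bhcjejbgcf


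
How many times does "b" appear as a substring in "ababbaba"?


Searching for "b" in "ababbaba"
Scanning each position:
  Position 0: "a" => no
  Position 1: "b" => MATCH
  Position 2: "a" => no
  Position 3: "b" => MATCH
  Position 4: "b" => MATCH
  Position 5: "a" => no
  Position 6: "b" => MATCH
  Position 7: "a" => no
Total occurrences: 4

4


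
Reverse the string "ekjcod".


Input: ekjcod
Reading characters right to left:
  Position 5: 'd'
  Position 4: 'o'
  Position 3: 'c'
  Position 2: 'j'
  Position 1: 'k'
  Position 0: 'e'
Reversed: docjke

docjke


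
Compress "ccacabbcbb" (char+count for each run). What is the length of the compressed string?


Input: ccacabbcbb
Runs:
  'c' x 2 => "c2"
  'a' x 1 => "a1"
  'c' x 1 => "c1"
  'a' x 1 => "a1"
  'b' x 2 => "b2"
  'c' x 1 => "c1"
  'b' x 2 => "b2"
Compressed: "c2a1c1a1b2c1b2"
Compressed length: 14

14


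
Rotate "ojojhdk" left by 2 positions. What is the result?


Input: "ojojhdk", rotate left by 2
First 2 characters: "oj"
Remaining characters: "ojhdk"
Concatenate remaining + first: "ojhdk" + "oj" = "ojhdkoj"

ojhdkoj


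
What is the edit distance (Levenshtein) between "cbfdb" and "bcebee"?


Computing edit distance: "cbfdb" -> "bcebee"
DP table:
           b    c    e    b    e    e
      0    1    2    3    4    5    6
  c   1    1    1    2    3    4    5
  b   2    1    2    2    2    3    4
  f   3    2    2    3    3    3    4
  d   4    3    3    3    4    4    4
  b   5    4    4    4    3    4    5
Edit distance = dp[5][6] = 5

5


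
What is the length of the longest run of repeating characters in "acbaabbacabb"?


Input: "acbaabbacabb"
Scanning for longest run:
  Position 1 ('c'): new char, reset run to 1
  Position 2 ('b'): new char, reset run to 1
  Position 3 ('a'): new char, reset run to 1
  Position 4 ('a'): continues run of 'a', length=2
  Position 5 ('b'): new char, reset run to 1
  Position 6 ('b'): continues run of 'b', length=2
  Position 7 ('a'): new char, reset run to 1
  Position 8 ('c'): new char, reset run to 1
  Position 9 ('a'): new char, reset run to 1
  Position 10 ('b'): new char, reset run to 1
  Position 11 ('b'): continues run of 'b', length=2
Longest run: 'a' with length 2

2


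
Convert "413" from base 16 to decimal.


Input: "413" in base 16
Positional expansion:
  Digit '4' (value 4) x 16^2 = 1024
  Digit '1' (value 1) x 16^1 = 16
  Digit '3' (value 3) x 16^0 = 3
Sum = 1043

1043


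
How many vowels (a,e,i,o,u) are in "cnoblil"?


Input: cnoblil
Checking each character:
  'c' at position 0: consonant
  'n' at position 1: consonant
  'o' at position 2: vowel (running total: 1)
  'b' at position 3: consonant
  'l' at position 4: consonant
  'i' at position 5: vowel (running total: 2)
  'l' at position 6: consonant
Total vowels: 2

2
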